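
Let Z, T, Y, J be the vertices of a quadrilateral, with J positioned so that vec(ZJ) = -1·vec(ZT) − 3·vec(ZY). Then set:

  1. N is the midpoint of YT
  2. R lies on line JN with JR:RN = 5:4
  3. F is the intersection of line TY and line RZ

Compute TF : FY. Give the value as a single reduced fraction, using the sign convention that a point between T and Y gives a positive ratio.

Set Z = (0, 0), T = (1, 0), Y = (0, 1), J = (-1, -3); any affine frame gives the same invariant.
1. N is the midpoint of YT ⇒ N = (1/2, 1/2)
2. R lies on line JN with JR:RN = 5:4 ⇒ R = (-1/6, -19/18)
3. F is the intersection of line TY and line RZ ⇒ F = (3/22, 19/22)
F = T + t·(Y−T) with t = 19/22, so TF:FY = t:(1−t) = 19/22:3/22

TF:FY = 19/3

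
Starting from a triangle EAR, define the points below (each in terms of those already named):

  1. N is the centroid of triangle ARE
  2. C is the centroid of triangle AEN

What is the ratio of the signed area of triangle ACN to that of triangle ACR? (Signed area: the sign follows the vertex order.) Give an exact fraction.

[ACN]:[ACR] = 1/4

Assign E = (0, 0), A = (1, 0), R = (0, 1) — the answer is frame-independent, so this choice is without loss of generality.
1. N is the centroid of triangle ARE ⇒ N = (1/3, 1/3)
2. C is the centroid of triangle AEN ⇒ C = (4/9, 1/9)
2·[ACN] = -1/9, 2·[ACR] = -4/9
[ACN]:[ACR] = -1/9:-4/9 = 1/4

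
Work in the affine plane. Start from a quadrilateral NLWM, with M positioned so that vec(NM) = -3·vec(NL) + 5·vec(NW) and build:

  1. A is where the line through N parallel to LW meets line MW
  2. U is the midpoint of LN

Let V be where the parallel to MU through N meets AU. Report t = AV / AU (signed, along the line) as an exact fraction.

t = 9/4

Set N = (0, 0), L = (1, 0), W = (0, 1), M = (-3, 5); any affine frame gives the same invariant.
1. A is where the line through N parallel to LW meets line MW ⇒ A = (3, -3)
2. U is the midpoint of LN ⇒ U = (1/2, 0)
through N parallel to MU: direction (7/2, -5); meets AU at V = (-21/8, 15/4)
V = A + t·(U−A) with t = 9/4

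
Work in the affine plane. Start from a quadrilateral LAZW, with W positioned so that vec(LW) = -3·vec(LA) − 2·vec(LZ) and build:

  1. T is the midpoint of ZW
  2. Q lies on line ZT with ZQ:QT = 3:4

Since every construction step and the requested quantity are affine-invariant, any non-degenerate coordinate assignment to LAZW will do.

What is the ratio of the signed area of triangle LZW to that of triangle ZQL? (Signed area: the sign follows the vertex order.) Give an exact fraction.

Choose coordinates L = (0, 0), A = (1, 0), Z = (0, 1), W = (-3, -2).
1. T is the midpoint of ZW ⇒ T = (-3/2, -1/2)
2. Q lies on line ZT with ZQ:QT = 3:4 ⇒ Q = (-9/14, 5/14)
2·[LZW] = 3, 2·[ZQL] = 9/14
[LZW]:[ZQL] = 3:9/14 = 14/3

[LZW]:[ZQL] = 14/3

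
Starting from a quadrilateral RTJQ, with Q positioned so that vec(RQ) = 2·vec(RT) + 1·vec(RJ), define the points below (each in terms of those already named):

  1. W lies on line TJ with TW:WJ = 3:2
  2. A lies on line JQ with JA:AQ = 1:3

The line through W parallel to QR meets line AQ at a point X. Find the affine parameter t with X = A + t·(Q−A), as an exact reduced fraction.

Work in coordinates with R = (0, 0), T = (1, 0), J = (0, 1), Q = (2, 1).
1. W lies on line TJ with TW:WJ = 3:2 ⇒ W = (2/5, 3/5)
2. A lies on line JQ with JA:AQ = 1:3 ⇒ A = (1/2, 1)
through W parallel to QR: direction (-2, -1); meets AQ at X = (6/5, 1)
X = A + t·(Q−A) with t = 7/15

t = 7/15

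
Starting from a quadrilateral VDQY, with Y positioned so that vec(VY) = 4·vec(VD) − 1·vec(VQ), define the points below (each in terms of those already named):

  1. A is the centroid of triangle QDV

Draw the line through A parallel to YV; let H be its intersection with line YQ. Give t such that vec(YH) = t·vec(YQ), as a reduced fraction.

Work in coordinates with V = (0, 0), D = (1, 0), Q = (0, 1), Y = (4, -1).
1. A is the centroid of triangle QDV ⇒ A = (1/3, 1/3)
through A parallel to YV: direction (-4, 1); meets YQ at H = (7/3, -1/6)
H = Y + t·(Q−Y) with t = 5/12

t = 5/12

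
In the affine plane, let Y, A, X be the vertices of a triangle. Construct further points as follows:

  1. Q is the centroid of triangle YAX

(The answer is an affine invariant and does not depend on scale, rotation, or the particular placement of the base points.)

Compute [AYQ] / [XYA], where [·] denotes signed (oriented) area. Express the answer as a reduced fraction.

[AYQ]:[XYA] = -1/3

Choose coordinates Y = (0, 0), A = (1, 0), X = (0, 1).
1. Q is the centroid of triangle YAX ⇒ Q = (1/3, 1/3)
2·[AYQ] = -1/3, 2·[XYA] = 1
[AYQ]:[XYA] = -1/3:1 = -1/3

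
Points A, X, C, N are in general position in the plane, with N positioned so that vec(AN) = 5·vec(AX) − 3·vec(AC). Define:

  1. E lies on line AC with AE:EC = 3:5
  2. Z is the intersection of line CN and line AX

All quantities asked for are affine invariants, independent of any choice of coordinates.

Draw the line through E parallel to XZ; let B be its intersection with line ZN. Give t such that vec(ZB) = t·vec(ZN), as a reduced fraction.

t = -1/8

Set A = (0, 0), X = (1, 0), C = (0, 1), N = (5, -3); any affine frame gives the same invariant.
1. E lies on line AC with AE:EC = 3:5 ⇒ E = (0, 3/8)
2. Z is the intersection of line CN and line AX ⇒ Z = (5/4, 0)
through E parallel to XZ: direction (1/4, 0); meets ZN at B = (25/32, 3/8)
B = Z + t·(N−Z) with t = -1/8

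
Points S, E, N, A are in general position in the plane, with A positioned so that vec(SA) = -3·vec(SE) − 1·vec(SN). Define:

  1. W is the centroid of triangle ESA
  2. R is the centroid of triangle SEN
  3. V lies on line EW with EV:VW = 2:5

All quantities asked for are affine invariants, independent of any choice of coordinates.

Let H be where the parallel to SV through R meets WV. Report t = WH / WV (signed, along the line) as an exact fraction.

t = 28/15

Work in coordinates with S = (0, 0), E = (1, 0), N = (0, 1), A = (-3, -1).
1. W is the centroid of triangle ESA ⇒ W = (-2/3, -1/3)
2. R is the centroid of triangle SEN ⇒ R = (1/3, 1/3)
3. V lies on line EW with EV:VW = 2:5 ⇒ V = (11/21, -2/21)
through R parallel to SV: direction (11/21, -2/21); meets WV at H = (14/9, 1/9)
H = W + t·(V−W) with t = 28/15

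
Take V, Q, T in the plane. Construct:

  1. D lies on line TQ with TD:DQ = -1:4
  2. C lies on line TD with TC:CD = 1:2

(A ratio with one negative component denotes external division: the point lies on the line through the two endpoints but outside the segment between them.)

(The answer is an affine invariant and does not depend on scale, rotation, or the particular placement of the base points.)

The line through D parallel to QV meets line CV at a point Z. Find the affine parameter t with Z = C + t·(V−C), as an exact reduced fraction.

t = -1/5

Work in coordinates with V = (0, 0), Q = (1, 0), T = (0, 1).
1. D lies on line TQ with TD:DQ = -1:4 ⇒ D = (-1/3, 4/3)
2. C lies on line TD with TC:CD = 1:2 ⇒ C = (-1/9, 10/9)
through D parallel to QV: direction (-1, 0); meets CV at Z = (-2/15, 4/3)
Z = C + t·(V−C) with t = -1/5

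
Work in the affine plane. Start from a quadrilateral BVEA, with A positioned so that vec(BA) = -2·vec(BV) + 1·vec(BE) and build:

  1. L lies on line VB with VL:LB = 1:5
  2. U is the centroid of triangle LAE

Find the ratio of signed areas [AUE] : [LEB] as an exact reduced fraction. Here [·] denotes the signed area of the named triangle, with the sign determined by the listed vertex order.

Assign B = (0, 0), V = (1, 0), E = (0, 1), A = (-2, 1) — the answer is frame-independent, so this choice is without loss of generality.
1. L lies on line VB with VL:LB = 1:5 ⇒ L = (5/6, 0)
2. U is the centroid of triangle LAE ⇒ U = (-7/18, 2/3)
2·[AUE] = 2/3, 2·[LEB] = 5/6
[AUE]:[LEB] = 2/3:5/6 = 4/5

[AUE]:[LEB] = 4/5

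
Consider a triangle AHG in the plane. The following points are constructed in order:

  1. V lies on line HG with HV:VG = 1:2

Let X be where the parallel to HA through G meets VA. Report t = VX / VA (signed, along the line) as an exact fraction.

t = -2

Assign A = (0, 0), H = (1, 0), G = (0, 1) — the answer is frame-independent, so this choice is without loss of generality.
1. V lies on line HG with HV:VG = 1:2 ⇒ V = (2/3, 1/3)
through G parallel to HA: direction (-1, 0); meets VA at X = (2, 1)
X = V + t·(A−V) with t = -2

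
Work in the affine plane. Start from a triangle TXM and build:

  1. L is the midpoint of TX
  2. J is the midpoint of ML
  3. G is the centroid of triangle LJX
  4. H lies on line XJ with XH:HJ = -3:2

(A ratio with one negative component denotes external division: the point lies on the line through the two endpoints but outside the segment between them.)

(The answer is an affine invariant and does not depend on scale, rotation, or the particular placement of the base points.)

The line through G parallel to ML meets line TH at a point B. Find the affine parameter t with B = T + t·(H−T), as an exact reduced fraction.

t = -4/3

Assign T = (0, 0), X = (1, 0), M = (0, 1) — the answer is frame-independent, so this choice is without loss of generality.
1. L is the midpoint of TX ⇒ L = (1/2, 0)
2. J is the midpoint of ML ⇒ J = (1/4, 1/2)
3. G is the centroid of triangle LJX ⇒ G = (7/12, 1/6)
4. H lies on line XJ with XH:HJ = -3:2 ⇒ H = (-5/4, 3/2)
through G parallel to ML: direction (1/2, -1); meets TH at B = (5/3, -2)
B = T + t·(H−T) with t = -4/3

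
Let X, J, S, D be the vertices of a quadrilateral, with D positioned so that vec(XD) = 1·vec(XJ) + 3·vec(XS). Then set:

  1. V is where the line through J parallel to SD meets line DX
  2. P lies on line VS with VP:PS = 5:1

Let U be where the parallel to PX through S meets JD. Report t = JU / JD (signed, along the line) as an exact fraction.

t = 1/2

Choose coordinates X = (0, 0), J = (1, 0), S = (0, 1), D = (1, 3).
1. V is where the line through J parallel to SD meets line DX ⇒ V = (-2, -6)
2. P lies on line VS with VP:PS = 5:1 ⇒ P = (-1/3, -1/6)
through S parallel to PX: direction (1/3, 1/6); meets JD at U = (1, 3/2)
U = J + t·(D−J) with t = 1/2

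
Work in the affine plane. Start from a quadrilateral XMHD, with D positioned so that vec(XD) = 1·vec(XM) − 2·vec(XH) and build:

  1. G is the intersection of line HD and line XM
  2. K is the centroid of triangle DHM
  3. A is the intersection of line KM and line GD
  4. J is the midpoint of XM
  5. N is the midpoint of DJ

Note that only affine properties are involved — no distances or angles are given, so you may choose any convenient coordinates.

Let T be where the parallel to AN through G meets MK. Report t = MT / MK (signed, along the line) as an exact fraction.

t = 4/3

Work in coordinates with X = (0, 0), M = (1, 0), H = (0, 1), D = (1, -2).
1. G is the intersection of line HD and line XM ⇒ G = (1/3, 0)
2. K is the centroid of triangle DHM ⇒ K = (2/3, -1/3)
3. A is the intersection of line KM and line GD ⇒ A = (1/2, -1/2)
4. J is the midpoint of XM ⇒ J = (1/2, 0)
5. N is the midpoint of DJ ⇒ N = (3/4, -1)
through G parallel to AN: direction (1/4, -1/2); meets MK at T = (5/9, -4/9)
T = M + t·(K−M) with t = 4/3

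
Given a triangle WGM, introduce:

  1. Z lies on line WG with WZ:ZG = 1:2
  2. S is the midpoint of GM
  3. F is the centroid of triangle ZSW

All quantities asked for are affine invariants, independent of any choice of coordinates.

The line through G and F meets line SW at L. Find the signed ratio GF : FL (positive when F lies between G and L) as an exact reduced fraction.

GF:FL = 8

Set W = (0, 0), G = (1, 0), M = (0, 1); any affine frame gives the same invariant.
1. Z lies on line WG with WZ:ZG = 1:2 ⇒ Z = (1/3, 0)
2. S is the midpoint of GM ⇒ S = (1/2, 1/2)
3. F is the centroid of triangle ZSW ⇒ F = (5/18, 1/6)
line GF meets SW at L = (3/16, 3/16)
F = G + t·(L−G) with t = 8/9, so GF:FL = 8/9:1/9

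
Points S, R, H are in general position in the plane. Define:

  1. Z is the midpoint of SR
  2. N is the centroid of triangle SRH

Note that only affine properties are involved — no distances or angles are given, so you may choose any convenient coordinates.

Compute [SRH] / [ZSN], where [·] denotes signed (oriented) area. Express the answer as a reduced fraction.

Work in coordinates with S = (0, 0), R = (1, 0), H = (0, 1).
1. Z is the midpoint of SR ⇒ Z = (1/2, 0)
2. N is the centroid of triangle SRH ⇒ N = (1/3, 1/3)
2·[SRH] = 1, 2·[ZSN] = -1/6
[SRH]:[ZSN] = 1:-1/6 = -6

[SRH]:[ZSN] = -6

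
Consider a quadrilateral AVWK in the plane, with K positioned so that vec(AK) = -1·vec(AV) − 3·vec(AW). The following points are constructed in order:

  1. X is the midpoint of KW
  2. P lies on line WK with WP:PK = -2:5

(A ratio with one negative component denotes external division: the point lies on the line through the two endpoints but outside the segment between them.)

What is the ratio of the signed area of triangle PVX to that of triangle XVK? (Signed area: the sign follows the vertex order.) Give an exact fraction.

[PVX]:[XVK] = 7/3

Assign A = (0, 0), V = (1, 0), W = (0, 1), K = (-1, -3) — the answer is frame-independent, so this choice is without loss of generality.
1. X is the midpoint of KW ⇒ X = (-1/2, -1)
2. P lies on line WK with WP:PK = -2:5 ⇒ P = (2/3, 11/3)
2·[PVX] = -35/6, 2·[XVK] = -5/2
[PVX]:[XVK] = -35/6:-5/2 = 7/3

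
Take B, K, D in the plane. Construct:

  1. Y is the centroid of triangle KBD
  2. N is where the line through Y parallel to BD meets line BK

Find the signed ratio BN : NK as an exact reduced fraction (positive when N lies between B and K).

Set B = (0, 0), K = (1, 0), D = (0, 1); any affine frame gives the same invariant.
1. Y is the centroid of triangle KBD ⇒ Y = (1/3, 1/3)
2. N is where the line through Y parallel to BD meets line BK ⇒ N = (1/3, 0)
N = B + t·(K−B) with t = 1/3, so BN:NK = t:(1−t) = 1/3:2/3

BN:NK = 1/2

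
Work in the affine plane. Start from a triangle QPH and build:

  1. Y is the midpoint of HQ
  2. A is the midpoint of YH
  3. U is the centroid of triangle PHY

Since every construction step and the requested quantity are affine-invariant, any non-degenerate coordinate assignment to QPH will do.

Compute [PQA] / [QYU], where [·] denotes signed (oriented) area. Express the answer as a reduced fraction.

Set Q = (0, 0), P = (1, 0), H = (0, 1); any affine frame gives the same invariant.
1. Y is the midpoint of HQ ⇒ Y = (0, 1/2)
2. A is the midpoint of YH ⇒ A = (0, 3/4)
3. U is the centroid of triangle PHY ⇒ U = (1/3, 1/2)
2·[PQA] = -3/4, 2·[QYU] = -1/6
[PQA]:[QYU] = -3/4:-1/6 = 9/2

[PQA]:[QYU] = 9/2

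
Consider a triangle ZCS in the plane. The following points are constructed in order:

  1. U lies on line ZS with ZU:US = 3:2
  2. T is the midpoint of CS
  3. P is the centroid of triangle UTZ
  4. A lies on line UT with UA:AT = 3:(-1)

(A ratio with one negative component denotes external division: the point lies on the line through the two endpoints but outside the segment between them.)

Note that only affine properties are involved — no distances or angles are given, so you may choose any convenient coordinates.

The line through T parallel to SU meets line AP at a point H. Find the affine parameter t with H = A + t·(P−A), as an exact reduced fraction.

t = 3/7

Choose coordinates Z = (0, 0), C = (1, 0), S = (0, 1).
1. U lies on line ZS with ZU:US = 3:2 ⇒ U = (0, 3/5)
2. T is the midpoint of CS ⇒ T = (1/2, 1/2)
3. P is the centroid of triangle UTZ ⇒ P = (1/6, 11/30)
4. A lies on line UT with UA:AT = 3:(-1) ⇒ A = (3/4, 9/20)
through T parallel to SU: direction (0, -2/5); meets AP at H = (1/2, 29/70)
H = A + t·(P−A) with t = 3/7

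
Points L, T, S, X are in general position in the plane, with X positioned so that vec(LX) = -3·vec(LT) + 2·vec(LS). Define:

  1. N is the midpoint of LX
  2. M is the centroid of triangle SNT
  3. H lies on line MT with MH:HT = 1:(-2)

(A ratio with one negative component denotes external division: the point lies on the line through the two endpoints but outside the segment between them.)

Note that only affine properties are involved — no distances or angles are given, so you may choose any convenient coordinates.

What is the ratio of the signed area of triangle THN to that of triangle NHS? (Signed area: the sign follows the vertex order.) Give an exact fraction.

[THN]:[NHS] = -2

Set L = (0, 0), T = (1, 0), S = (0, 1), X = (-3, 2); any affine frame gives the same invariant.
1. N is the midpoint of LX ⇒ N = (-3/2, 1)
2. M is the centroid of triangle SNT ⇒ M = (-1/6, 2/3)
3. H lies on line MT with MH:HT = 1:(-2) ⇒ H = (-4/3, 4/3)
2·[THN] = 1, 2·[NHS] = -1/2
[THN]:[NHS] = 1:-1/2 = -2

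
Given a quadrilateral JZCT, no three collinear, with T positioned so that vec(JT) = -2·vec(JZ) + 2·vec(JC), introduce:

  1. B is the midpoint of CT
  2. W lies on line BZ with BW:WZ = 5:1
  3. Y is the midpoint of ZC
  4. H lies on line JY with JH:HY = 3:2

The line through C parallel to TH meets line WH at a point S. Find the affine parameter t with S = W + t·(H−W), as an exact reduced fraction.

t = -71/61

Assign J = (0, 0), Z = (1, 0), C = (0, 1), T = (-2, 2) — the answer is frame-independent, so this choice is without loss of generality.
1. B is the midpoint of CT ⇒ B = (-1, 3/2)
2. W lies on line BZ with BW:WZ = 5:1 ⇒ W = (2/3, 1/4)
3. Y is the midpoint of ZC ⇒ Y = (1/2, 1/2)
4. H lies on line JY with JH:HY = 3:2 ⇒ H = (3/10, 3/10)
through C parallel to TH: direction (23/10, -17/10); meets WH at S = (667/610, 117/610)
S = W + t·(H−W) with t = -71/61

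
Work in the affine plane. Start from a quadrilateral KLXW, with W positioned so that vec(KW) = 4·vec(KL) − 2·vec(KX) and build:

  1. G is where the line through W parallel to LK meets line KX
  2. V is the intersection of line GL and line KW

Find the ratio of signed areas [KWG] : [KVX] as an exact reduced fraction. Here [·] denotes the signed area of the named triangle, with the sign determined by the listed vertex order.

[KWG]:[KVX] = -10

Choose coordinates K = (0, 0), L = (1, 0), X = (0, 1), W = (4, -2).
1. G is where the line through W parallel to LK meets line KX ⇒ G = (0, -2)
2. V is the intersection of line GL and line KW ⇒ V = (4/5, -2/5)
2·[KWG] = -8, 2·[KVX] = 4/5
[KWG]:[KVX] = -8:4/5 = -10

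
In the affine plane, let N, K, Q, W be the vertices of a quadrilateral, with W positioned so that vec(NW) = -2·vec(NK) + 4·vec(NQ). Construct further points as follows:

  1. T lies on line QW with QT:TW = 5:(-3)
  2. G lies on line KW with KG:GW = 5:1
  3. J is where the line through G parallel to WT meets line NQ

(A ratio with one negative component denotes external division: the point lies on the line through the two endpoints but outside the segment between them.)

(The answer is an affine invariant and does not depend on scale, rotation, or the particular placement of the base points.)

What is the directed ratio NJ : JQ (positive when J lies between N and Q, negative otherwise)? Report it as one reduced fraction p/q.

Work in coordinates with N = (0, 0), K = (1, 0), Q = (0, 1), W = (-2, 4).
1. T lies on line QW with QT:TW = 5:(-3) ⇒ T = (-5, 17/2)
2. G lies on line KW with KG:GW = 5:1 ⇒ G = (-3/2, 10/3)
3. J is where the line through G parallel to WT meets line NQ ⇒ J = (0, 13/12)
J = N + t·(Q−N) with t = 13/12, so NJ:JQ = t:(1−t) = 13/12:-1/12

NJ:JQ = -13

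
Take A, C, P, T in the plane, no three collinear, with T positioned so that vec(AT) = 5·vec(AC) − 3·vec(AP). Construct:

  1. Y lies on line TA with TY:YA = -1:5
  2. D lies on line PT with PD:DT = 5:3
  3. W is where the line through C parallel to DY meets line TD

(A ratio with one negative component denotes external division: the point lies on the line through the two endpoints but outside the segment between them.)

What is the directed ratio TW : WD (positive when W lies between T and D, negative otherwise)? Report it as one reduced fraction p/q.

Assign A = (0, 0), C = (1, 0), P = (0, 1), T = (5, -3) — the answer is frame-independent, so this choice is without loss of generality.
1. Y lies on line TA with TY:YA = -1:5 ⇒ Y = (25/4, -15/4)
2. D lies on line PT with PD:DT = 5:3 ⇒ D = (25/8, -3/2)
3. W is where the line through C parallel to DY meets line TD ⇒ W = (7/2, -9/5)
W = T + t·(D−T) with t = 4/5, so TW:WD = t:(1−t) = 4/5:1/5

TW:WD = 4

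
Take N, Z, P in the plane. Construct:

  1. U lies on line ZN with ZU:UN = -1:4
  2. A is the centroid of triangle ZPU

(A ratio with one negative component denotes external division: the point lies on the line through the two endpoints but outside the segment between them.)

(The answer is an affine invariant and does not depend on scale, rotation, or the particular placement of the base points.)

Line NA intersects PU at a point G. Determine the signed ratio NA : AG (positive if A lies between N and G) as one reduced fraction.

Choose coordinates N = (0, 0), Z = (1, 0), P = (0, 1).
1. U lies on line ZN with ZU:UN = -1:4 ⇒ U = (4/3, 0)
2. A is the centroid of triangle ZPU ⇒ A = (7/9, 1/3)
line NA meets PU at G = (28/33, 4/11)
A = N + t·(G−N) with t = 11/12, so NA:AG = 11/12:1/12

NA:AG = 11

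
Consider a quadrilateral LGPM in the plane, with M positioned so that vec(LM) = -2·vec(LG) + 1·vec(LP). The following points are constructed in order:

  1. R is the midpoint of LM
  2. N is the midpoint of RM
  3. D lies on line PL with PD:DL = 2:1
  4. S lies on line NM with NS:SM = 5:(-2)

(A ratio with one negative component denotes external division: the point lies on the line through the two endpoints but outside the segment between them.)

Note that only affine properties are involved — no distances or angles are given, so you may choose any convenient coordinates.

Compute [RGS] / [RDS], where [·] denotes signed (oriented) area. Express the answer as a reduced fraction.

[RGS]:[RDS] = 3/2

Choose coordinates L = (0, 0), G = (1, 0), P = (0, 1), M = (-2, 1).
1. R is the midpoint of LM ⇒ R = (-1, 1/2)
2. N is the midpoint of RM ⇒ N = (-3/2, 3/4)
3. D lies on line PL with PD:DL = 2:1 ⇒ D = (0, 1/3)
4. S lies on line NM with NS:SM = 5:(-2) ⇒ S = (-7/3, 7/6)
2·[RGS] = 2/3, 2·[RDS] = 4/9
[RGS]:[RDS] = 2/3:4/9 = 3/2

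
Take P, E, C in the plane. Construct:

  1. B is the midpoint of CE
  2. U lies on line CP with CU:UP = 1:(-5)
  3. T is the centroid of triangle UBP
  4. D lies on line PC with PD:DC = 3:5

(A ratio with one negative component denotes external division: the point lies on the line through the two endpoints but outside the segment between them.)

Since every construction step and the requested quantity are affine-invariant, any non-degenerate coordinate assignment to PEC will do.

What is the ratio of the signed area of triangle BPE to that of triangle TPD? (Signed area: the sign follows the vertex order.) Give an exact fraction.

[BPE]:[TPD] = -8

Assign P = (0, 0), E = (1, 0), C = (0, 1) — the answer is frame-independent, so this choice is without loss of generality.
1. B is the midpoint of CE ⇒ B = (1/2, 1/2)
2. U lies on line CP with CU:UP = 1:(-5) ⇒ U = (0, 5/4)
3. T is the centroid of triangle UBP ⇒ T = (1/6, 7/12)
4. D lies on line PC with PD:DC = 3:5 ⇒ D = (0, 3/8)
2·[BPE] = 1/2, 2·[TPD] = -1/16
[BPE]:[TPD] = 1/2:-1/16 = -8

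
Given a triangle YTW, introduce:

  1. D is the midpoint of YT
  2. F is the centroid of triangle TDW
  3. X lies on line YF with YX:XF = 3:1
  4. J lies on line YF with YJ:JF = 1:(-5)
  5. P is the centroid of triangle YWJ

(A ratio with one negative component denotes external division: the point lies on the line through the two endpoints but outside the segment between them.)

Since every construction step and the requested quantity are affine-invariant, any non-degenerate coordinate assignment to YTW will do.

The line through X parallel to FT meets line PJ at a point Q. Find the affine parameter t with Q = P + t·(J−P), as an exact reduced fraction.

Work in coordinates with Y = (0, 0), T = (1, 0), W = (0, 1).
1. D is the midpoint of YT ⇒ D = (1/2, 0)
2. F is the centroid of triangle TDW ⇒ F = (1/2, 1/3)
3. X lies on line YF with YX:XF = 3:1 ⇒ X = (3/8, 1/4)
4. J lies on line YF with YJ:JF = 1:(-5) ⇒ J = (-1/8, -1/12)
5. P is the centroid of triangle YWJ ⇒ P = (-1/24, 11/36)
through X parallel to FT: direction (1/2, -1/3); meets PJ at Q = (0, 1/2)
Q = P + t·(J−P) with t = -1/2

t = -1/2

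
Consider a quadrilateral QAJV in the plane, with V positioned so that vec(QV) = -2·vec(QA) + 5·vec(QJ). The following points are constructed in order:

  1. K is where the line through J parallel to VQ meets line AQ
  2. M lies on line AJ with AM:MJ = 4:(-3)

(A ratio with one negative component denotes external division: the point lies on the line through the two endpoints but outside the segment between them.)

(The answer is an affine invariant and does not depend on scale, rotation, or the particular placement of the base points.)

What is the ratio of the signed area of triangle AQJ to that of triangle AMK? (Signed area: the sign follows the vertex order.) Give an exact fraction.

Choose coordinates Q = (0, 0), A = (1, 0), J = (0, 1), V = (-2, 5).
1. K is where the line through J parallel to VQ meets line AQ ⇒ K = (2/5, 0)
2. M lies on line AJ with AM:MJ = 4:(-3) ⇒ M = (-3, 4)
2·[AQJ] = -1, 2·[AMK] = 12/5
[AQJ]:[AMK] = -1:12/5 = -5/12

[AQJ]:[AMK] = -5/12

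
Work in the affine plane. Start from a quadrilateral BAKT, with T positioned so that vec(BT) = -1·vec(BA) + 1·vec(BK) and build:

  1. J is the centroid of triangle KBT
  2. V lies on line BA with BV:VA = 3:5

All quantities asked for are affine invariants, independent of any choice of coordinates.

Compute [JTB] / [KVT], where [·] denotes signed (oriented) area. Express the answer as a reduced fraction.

[JTB]:[KVT] = -1/3

Assign B = (0, 0), A = (1, 0), K = (0, 1), T = (-1, 1) — the answer is frame-independent, so this choice is without loss of generality.
1. J is the centroid of triangle KBT ⇒ J = (-1/3, 2/3)
2. V lies on line BA with BV:VA = 3:5 ⇒ V = (3/8, 0)
2·[JTB] = 1/3, 2·[KVT] = -1
[JTB]:[KVT] = 1/3:-1 = -1/3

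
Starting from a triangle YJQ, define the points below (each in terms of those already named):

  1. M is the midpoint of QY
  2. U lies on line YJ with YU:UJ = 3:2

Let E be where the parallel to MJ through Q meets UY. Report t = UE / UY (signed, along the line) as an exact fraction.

Assign Y = (0, 0), J = (1, 0), Q = (0, 1) — the answer is frame-independent, so this choice is without loss of generality.
1. M is the midpoint of QY ⇒ M = (0, 1/2)
2. U lies on line YJ with YU:UJ = 3:2 ⇒ U = (3/5, 0)
through Q parallel to MJ: direction (1, -1/2); meets UY at E = (2, 0)
E = U + t·(Y−U) with t = -7/3

t = -7/3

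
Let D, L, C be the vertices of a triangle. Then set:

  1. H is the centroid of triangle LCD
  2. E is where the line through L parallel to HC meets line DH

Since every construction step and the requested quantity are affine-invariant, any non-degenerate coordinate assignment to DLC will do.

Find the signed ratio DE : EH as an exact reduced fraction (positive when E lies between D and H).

DE:EH = -2

Work in coordinates with D = (0, 0), L = (1, 0), C = (0, 1).
1. H is the centroid of triangle LCD ⇒ H = (1/3, 1/3)
2. E is where the line through L parallel to HC meets line DH ⇒ E = (2/3, 2/3)
E = D + t·(H−D) with t = 2, so DE:EH = t:(1−t) = 2:-1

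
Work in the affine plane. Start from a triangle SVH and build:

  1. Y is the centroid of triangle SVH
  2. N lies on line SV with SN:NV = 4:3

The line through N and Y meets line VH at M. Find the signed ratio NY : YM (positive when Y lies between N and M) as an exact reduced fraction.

NY:YM = 2/7

Assign S = (0, 0), V = (1, 0), H = (0, 1) — the answer is frame-independent, so this choice is without loss of generality.
1. Y is the centroid of triangle SVH ⇒ Y = (1/3, 1/3)
2. N lies on line SV with SN:NV = 4:3 ⇒ N = (4/7, 0)
line NY meets VH at M = (-1/2, 3/2)
Y = N + t·(M−N) with t = 2/9, so NY:YM = 2/9:7/9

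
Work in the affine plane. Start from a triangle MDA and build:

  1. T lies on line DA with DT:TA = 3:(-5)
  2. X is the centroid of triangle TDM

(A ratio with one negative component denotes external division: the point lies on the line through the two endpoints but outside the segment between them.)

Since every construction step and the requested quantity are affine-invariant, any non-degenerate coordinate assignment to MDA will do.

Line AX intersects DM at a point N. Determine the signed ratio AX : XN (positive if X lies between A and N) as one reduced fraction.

AX:XN = -3

Assign M = (0, 0), D = (1, 0), A = (0, 1) — the answer is frame-independent, so this choice is without loss of generality.
1. T lies on line DA with DT:TA = 3:(-5) ⇒ T = (5/2, -3/2)
2. X is the centroid of triangle TDM ⇒ X = (7/6, -1/2)
line AX meets DM at N = (7/9, 0)
X = A + t·(N−A) with t = 3/2, so AX:XN = 3/2:-1/2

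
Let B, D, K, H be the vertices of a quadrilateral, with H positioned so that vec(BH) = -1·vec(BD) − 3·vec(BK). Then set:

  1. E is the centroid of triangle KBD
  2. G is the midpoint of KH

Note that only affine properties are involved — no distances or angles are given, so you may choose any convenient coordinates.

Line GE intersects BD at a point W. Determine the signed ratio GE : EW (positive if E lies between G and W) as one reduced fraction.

GE:EW = -4

Choose coordinates B = (0, 0), D = (1, 0), K = (0, 1), H = (-1, -3).
1. E is the centroid of triangle KBD ⇒ E = (1/3, 1/3)
2. G is the midpoint of KH ⇒ G = (-1/2, -1)
line GE meets BD at W = (1/8, 0)
E = G + t·(W−G) with t = 4/3, so GE:EW = 4/3:-1/3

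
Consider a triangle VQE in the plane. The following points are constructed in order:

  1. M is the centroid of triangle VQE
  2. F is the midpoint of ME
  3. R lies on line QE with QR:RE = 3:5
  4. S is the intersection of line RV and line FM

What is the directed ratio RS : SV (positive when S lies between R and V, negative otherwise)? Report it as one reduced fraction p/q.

RS:SV = 5/8

Assign V = (0, 0), Q = (1, 0), E = (0, 1) — the answer is frame-independent, so this choice is without loss of generality.
1. M is the centroid of triangle VQE ⇒ M = (1/3, 1/3)
2. F is the midpoint of ME ⇒ F = (1/6, 2/3)
3. R lies on line QE with QR:RE = 3:5 ⇒ R = (5/8, 3/8)
4. S is the intersection of line RV and line FM ⇒ S = (5/13, 3/13)
S = R + t·(V−R) with t = 5/13, so RS:SV = t:(1−t) = 5/13:8/13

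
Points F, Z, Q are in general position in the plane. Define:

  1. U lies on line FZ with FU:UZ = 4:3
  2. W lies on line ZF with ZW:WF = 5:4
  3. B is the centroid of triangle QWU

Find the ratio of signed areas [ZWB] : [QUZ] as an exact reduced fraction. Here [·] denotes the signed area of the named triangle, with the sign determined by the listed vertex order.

Assign F = (0, 0), Z = (1, 0), Q = (0, 1) — the answer is frame-independent, so this choice is without loss of generality.
1. U lies on line FZ with FU:UZ = 4:3 ⇒ U = (4/7, 0)
2. W lies on line ZF with ZW:WF = 5:4 ⇒ W = (4/9, 0)
3. B is the centroid of triangle QWU ⇒ B = (64/189, 1/3)
2·[ZWB] = -5/27, 2·[QUZ] = 3/7
[ZWB]:[QUZ] = -5/27:3/7 = -35/81

[ZWB]:[QUZ] = -35/81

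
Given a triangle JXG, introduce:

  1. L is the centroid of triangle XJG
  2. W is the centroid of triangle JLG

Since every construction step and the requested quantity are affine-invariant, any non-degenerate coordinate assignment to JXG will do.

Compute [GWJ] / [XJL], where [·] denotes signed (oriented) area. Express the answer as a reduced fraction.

[GWJ]:[XJL] = 1/3

Assign J = (0, 0), X = (1, 0), G = (0, 1) — the answer is frame-independent, so this choice is without loss of generality.
1. L is the centroid of triangle XJG ⇒ L = (1/3, 1/3)
2. W is the centroid of triangle JLG ⇒ W = (1/9, 4/9)
2·[GWJ] = -1/9, 2·[XJL] = -1/3
[GWJ]:[XJL] = -1/9:-1/3 = 1/3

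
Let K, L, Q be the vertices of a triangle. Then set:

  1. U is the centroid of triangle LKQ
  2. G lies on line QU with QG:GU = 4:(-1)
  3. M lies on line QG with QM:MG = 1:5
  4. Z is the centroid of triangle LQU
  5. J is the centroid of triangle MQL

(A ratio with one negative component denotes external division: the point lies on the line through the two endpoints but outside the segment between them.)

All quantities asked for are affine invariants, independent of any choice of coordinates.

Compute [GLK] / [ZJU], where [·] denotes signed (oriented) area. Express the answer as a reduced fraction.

[GLK]:[ZJU] = -27/7

Work in coordinates with K = (0, 0), L = (1, 0), Q = (0, 1).
1. U is the centroid of triangle LKQ ⇒ U = (1/3, 1/3)
2. G lies on line QU with QG:GU = 4:(-1) ⇒ G = (4/9, 1/9)
3. M lies on line QG with QM:MG = 1:5 ⇒ M = (2/27, 23/27)
4. Z is the centroid of triangle LQU ⇒ Z = (4/9, 4/9)
5. J is the centroid of triangle MQL ⇒ J = (29/81, 50/81)
2·[GLK] = -1/9, 2·[ZJU] = 7/243
[GLK]:[ZJU] = -1/9:7/243 = -27/7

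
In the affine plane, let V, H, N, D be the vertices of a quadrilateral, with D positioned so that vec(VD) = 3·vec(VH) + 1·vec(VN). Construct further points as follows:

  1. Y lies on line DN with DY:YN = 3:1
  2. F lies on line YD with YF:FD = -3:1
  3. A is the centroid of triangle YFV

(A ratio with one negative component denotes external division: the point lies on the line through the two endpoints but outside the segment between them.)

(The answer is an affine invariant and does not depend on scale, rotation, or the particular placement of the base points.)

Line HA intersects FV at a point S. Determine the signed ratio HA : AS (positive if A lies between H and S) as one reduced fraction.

HA:AS = -17/9

Choose coordinates V = (0, 0), H = (1, 0), N = (0, 1), D = (3, 1).
1. Y lies on line DN with DY:YN = 3:1 ⇒ Y = (3/4, 1)
2. F lies on line YD with YF:FD = -3:1 ⇒ F = (33/8, 1)
3. A is the centroid of triangle YFV ⇒ A = (13/8, 2/3)
line HA meets FV at S = (22/17, 16/51)
A = H + t·(S−H) with t = 17/8, so HA:AS = 17/8:-9/8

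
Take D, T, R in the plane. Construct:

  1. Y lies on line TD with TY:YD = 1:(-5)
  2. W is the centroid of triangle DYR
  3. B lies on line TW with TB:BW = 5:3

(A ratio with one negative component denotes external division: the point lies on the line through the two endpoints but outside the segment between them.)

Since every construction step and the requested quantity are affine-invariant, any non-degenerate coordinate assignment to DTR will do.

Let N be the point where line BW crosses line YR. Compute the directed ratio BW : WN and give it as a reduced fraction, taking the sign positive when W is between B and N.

BW:WN = -3/20

Work in coordinates with D = (0, 0), T = (1, 0), R = (0, 1).
1. Y lies on line TD with TY:YD = 1:(-5) ⇒ Y = (5/4, 0)
2. W is the centroid of triangle DYR ⇒ W = (5/12, 1/3)
3. B lies on line TW with TB:BW = 5:3 ⇒ B = (61/96, 5/24)
line BW meets YR at N = (15/8, -1/2)
W = B + t·(N−B) with t = -3/17, so BW:WN = -3/17:20/17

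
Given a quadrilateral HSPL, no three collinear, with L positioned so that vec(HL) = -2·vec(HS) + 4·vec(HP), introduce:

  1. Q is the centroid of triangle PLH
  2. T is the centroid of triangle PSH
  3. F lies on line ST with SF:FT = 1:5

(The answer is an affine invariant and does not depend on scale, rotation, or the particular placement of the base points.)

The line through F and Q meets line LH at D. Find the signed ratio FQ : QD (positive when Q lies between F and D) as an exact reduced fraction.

Set H = (0, 0), S = (1, 0), P = (0, 1), L = (-2, 4); any affine frame gives the same invariant.
1. Q is the centroid of triangle PLH ⇒ Q = (-2/3, 5/3)
2. T is the centroid of triangle PSH ⇒ T = (1/3, 1/3)
3. F lies on line ST with SF:FT = 1:5 ⇒ F = (8/9, 1/18)
line FQ meets LH at D = (-82/81, 164/81)
Q = F + t·(D−F) with t = 9/11, so FQ:QD = 9/11:2/11

FQ:QD = 9/2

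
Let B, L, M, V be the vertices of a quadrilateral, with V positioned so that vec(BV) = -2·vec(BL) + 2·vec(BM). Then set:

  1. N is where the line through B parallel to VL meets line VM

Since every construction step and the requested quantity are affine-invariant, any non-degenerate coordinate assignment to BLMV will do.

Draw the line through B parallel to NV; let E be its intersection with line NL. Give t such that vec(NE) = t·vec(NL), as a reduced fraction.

Assign B = (0, 0), L = (1, 0), M = (0, 1), V = (-2, 2) — the answer is frame-independent, so this choice is without loss of generality.
1. N is where the line through B parallel to VL meets line VM ⇒ N = (-6, 4)
through B parallel to NV: direction (4, -2); meets NL at E = (8, -4)
E = N + t·(L−N) with t = 2

t = 2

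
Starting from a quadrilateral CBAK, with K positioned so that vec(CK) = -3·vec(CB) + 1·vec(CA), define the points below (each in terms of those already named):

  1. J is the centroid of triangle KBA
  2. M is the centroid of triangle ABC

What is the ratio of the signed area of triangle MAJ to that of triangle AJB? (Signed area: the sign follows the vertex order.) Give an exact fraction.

[MAJ]:[AJB] = 5/9

Work in coordinates with C = (0, 0), B = (1, 0), A = (0, 1), K = (-3, 1).
1. J is the centroid of triangle KBA ⇒ J = (-2/3, 2/3)
2. M is the centroid of triangle ABC ⇒ M = (1/3, 1/3)
2·[MAJ] = 5/9, 2·[AJB] = 1
[MAJ]:[AJB] = 5/9:1 = 5/9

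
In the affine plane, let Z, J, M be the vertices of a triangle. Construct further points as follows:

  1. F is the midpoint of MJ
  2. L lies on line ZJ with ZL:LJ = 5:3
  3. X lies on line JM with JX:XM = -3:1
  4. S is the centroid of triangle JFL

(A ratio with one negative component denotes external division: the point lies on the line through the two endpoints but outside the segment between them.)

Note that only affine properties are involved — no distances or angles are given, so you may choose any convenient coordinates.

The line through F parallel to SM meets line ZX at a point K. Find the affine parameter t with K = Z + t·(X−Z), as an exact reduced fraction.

Work in coordinates with Z = (0, 0), J = (1, 0), M = (0, 1).
1. F is the midpoint of MJ ⇒ F = (1/2, 1/2)
2. L lies on line ZJ with ZL:LJ = 5:3 ⇒ L = (5/8, 0)
3. X lies on line JM with JX:XM = -3:1 ⇒ X = (-1/2, 3/2)
4. S is the centroid of triangle JFL ⇒ S = (17/24, 1/6)
through F parallel to SM: direction (-17/24, 5/6); meets ZX at K = (-37/62, 111/62)
K = Z + t·(X−Z) with t = 37/31

t = 37/31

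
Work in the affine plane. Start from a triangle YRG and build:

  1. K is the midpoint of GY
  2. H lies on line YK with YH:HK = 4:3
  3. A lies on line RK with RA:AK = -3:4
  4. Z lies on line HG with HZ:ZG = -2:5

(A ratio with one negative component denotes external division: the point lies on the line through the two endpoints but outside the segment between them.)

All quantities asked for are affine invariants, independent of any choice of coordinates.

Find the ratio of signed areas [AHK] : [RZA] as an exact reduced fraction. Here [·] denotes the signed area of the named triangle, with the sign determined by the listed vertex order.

[AHK]:[RZA] = -12/29

Work in coordinates with Y = (0, 0), R = (1, 0), G = (0, 1).
1. K is the midpoint of GY ⇒ K = (0, 1/2)
2. H lies on line YK with YH:HK = 4:3 ⇒ H = (0, 2/7)
3. A lies on line RK with RA:AK = -3:4 ⇒ A = (4, -3/2)
4. Z lies on line HG with HZ:ZG = -2:5 ⇒ Z = (0, -4/21)
2·[AHK] = -6/7, 2·[RZA] = 29/14
[AHK]:[RZA] = -6/7:29/14 = -12/29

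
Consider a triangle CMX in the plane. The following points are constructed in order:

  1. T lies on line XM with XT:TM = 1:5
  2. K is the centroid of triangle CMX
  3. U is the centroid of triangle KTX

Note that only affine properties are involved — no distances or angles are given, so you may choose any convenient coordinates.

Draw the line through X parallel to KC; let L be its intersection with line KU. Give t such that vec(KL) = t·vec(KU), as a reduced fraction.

t = 9/5

Work in coordinates with C = (0, 0), M = (1, 0), X = (0, 1).
1. T lies on line XM with XT:TM = 1:5 ⇒ T = (1/6, 5/6)
2. K is the centroid of triangle CMX ⇒ K = (1/3, 1/3)
3. U is the centroid of triangle KTX ⇒ U = (1/6, 13/18)
through X parallel to KC: direction (-1/3, -1/3); meets KU at L = (1/30, 31/30)
L = K + t·(U−K) with t = 9/5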